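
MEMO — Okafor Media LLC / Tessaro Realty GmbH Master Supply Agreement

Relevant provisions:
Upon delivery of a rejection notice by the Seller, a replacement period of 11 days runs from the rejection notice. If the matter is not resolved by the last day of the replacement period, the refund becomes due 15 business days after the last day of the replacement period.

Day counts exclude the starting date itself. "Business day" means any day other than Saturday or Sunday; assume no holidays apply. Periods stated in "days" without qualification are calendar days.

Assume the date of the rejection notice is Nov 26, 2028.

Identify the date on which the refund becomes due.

Dec 28, 2028

The last day of the replacement period: 11 calendar days after Nov 26, 2028 is Dec 7, 2028.
From Thursday, Dec 7, 2028, 15 business days (Dec 8, Dec 11, Dec 12, Dec 13, …, Dec 26, Dec 27, Dec 28, skipping weekends) brings us to Thursday, Dec 28, 2028, which is the date on which the refund becomes due.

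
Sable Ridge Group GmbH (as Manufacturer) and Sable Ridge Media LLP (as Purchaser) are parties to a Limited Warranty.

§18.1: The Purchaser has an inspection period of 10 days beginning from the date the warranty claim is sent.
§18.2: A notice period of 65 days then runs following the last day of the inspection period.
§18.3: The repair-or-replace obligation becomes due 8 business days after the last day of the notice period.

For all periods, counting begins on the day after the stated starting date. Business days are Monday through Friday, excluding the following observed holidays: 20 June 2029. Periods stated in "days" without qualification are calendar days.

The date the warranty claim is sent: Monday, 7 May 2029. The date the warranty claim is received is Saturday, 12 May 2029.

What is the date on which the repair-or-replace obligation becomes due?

Adding 10 calendar days to 7 May 2029 gives 17 May 2029, which is the last day of the inspection period.
The last day of the notice period: 17 May 2029 + 65 days = 21 July 2029.
From Saturday, 21 July 2029, 8 business days (Jul 23, Jul 24, Jul 25, Jul 26, Jul 27, Jul 30, Jul 31, Aug 1, skipping weekends) brings us to Wednesday, 1 August 2029, which is the date on which the repair-or-replace obligation becomes due.

1 August 2029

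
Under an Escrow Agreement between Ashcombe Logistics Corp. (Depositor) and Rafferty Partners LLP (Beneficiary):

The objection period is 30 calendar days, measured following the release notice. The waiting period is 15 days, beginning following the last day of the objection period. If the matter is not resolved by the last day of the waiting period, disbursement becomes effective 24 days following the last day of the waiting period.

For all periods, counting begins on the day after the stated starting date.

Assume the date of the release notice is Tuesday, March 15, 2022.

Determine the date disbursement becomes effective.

May 23, 2022

The last day of the objection period: March 15, 2022 + 30 days = April 14, 2022.
The last day of the waiting period: April 14, 2022 + 15 days = April 29, 2022.
The date disbursement becomes effective: 24 calendar days after April 29, 2022 is May 23, 2022.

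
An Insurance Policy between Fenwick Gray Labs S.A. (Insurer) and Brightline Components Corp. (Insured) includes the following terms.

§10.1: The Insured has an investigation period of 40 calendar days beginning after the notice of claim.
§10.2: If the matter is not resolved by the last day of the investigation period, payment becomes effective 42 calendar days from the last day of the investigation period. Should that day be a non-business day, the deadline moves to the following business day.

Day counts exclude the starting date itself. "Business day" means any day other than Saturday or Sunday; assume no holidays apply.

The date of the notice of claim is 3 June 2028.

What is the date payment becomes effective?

24 August 2028

The last day of the investigation period: 3 June 2028 + 40 days = 13 July 2028.
The date payment becomes effective: 13 July 2028 + 42 days = 24 August 2028. 24 August 2028 is a Thursday, so no roll-forward applies.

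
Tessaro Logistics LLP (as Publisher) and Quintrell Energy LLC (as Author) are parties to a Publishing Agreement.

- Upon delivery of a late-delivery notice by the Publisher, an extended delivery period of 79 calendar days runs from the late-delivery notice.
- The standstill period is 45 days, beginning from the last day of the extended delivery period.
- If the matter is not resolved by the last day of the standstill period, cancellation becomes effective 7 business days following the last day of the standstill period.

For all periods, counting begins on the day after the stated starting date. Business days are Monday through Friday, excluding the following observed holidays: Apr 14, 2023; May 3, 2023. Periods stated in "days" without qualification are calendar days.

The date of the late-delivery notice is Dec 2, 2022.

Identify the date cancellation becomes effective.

Apr 17, 2023

The last day of the extended delivery period: Dec 2, 2022 + 79 days = Feb 19, 2023.
The last day of the standstill period: Feb 19, 2023 + 45 days = Apr 5, 2023.
From Wednesday, Apr 5, 2023, 7 business days (Apr 6, Apr 7, Apr 10, Apr 11, Apr 12, Apr 13, Apr 17, skipping weekends and the listed holiday on Apr 14) brings us to Monday, Apr 17, 2023, which is the date cancellation becomes effective.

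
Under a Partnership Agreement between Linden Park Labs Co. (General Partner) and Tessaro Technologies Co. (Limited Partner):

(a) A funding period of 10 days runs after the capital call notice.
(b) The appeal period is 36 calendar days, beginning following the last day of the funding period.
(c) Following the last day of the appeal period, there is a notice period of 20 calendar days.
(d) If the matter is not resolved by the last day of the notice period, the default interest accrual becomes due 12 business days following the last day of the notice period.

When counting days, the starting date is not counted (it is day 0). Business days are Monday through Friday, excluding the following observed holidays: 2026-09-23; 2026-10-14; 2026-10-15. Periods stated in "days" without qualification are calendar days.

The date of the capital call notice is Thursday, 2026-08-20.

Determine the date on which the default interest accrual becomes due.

The last day of the funding period: 2026-08-20 + 10 days = 2026-08-30.
The last day of the appeal period: 36 calendar days after 2026-08-30 is 2026-10-05.
The last day of the notice period: 20 calendar days after 2026-10-05 is 2026-10-25.
The date on which the default interest accrual becomes due: 12 business days after Sunday, 2026-10-25, skipping weekends — Oct 26, Oct 27, Oct 28, Oct 29, …, Nov 6, Nov 9, Nov 10 — lands on Tuesday, 2026-11-10.

2026-11-10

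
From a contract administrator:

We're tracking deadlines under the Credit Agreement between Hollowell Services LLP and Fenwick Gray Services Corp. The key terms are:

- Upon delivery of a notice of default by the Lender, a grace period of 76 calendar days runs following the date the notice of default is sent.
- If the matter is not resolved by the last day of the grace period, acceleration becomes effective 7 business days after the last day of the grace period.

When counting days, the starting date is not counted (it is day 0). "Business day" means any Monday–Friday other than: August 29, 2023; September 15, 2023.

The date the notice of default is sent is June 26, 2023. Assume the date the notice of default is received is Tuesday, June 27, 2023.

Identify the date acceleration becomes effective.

September 20, 2023

The last day of the grace period: June 26, 2023 + 76 days = September 10, 2023.
The date acceleration becomes effective: 7 business days after Sunday, September 10, 2023, skipping weekends and the listed holiday on Sep 15 — Sep 11, Sep 12, Sep 13, Sep 14, Sep 18, Sep 19, Sep 20 — lands on Wednesday, September 20, 2023.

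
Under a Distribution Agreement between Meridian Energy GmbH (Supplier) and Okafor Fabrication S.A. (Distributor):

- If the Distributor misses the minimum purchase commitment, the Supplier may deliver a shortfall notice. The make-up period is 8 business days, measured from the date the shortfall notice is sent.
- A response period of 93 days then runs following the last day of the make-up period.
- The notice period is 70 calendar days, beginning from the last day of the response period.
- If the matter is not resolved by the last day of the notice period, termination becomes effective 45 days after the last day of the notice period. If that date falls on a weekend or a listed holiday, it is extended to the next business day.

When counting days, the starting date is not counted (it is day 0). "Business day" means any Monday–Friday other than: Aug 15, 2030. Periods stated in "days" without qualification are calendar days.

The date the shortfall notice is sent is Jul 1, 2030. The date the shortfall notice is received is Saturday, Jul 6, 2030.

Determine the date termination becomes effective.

Feb 4, 2031

The last day of the make-up period: counting 8 business days from Monday, Jul 1, 2030 (Jul 2, Jul 3, Jul 4, Jul 5, Jul 8, Jul 9, Jul 10, Jul 11, skipping weekends) reaches Thursday, Jul 11, 2030.
The last day of the response period: Jul 11, 2030 + 93 days = Oct 12, 2030.
The last day of the notice period: 70 calendar days after Oct 12, 2030 is Dec 21, 2030.
Adding 45 calendar days to Dec 21, 2030 gives Feb 4, 2031, which is the date termination becomes effective. Feb 4, 2031 is a Tuesday and is not a listed holiday, so no roll-forward applies.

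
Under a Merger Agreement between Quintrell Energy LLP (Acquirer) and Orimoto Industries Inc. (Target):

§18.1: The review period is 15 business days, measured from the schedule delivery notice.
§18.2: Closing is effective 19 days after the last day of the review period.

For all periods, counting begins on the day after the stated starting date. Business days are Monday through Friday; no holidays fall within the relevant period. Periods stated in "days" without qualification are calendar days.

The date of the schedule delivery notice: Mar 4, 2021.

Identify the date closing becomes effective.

From Thursday, Mar 4, 2021, 15 business days (Mar 5, Mar 8, Mar 9, Mar 10, …, Mar 23, Mar 24, Mar 25, skipping weekends) brings us to Thursday, Mar 25, 2021, which is the last day of the review period.
The date closing becomes effective: Mar 25, 2021 + 19 days = Apr 13, 2021.

Apr 13, 2021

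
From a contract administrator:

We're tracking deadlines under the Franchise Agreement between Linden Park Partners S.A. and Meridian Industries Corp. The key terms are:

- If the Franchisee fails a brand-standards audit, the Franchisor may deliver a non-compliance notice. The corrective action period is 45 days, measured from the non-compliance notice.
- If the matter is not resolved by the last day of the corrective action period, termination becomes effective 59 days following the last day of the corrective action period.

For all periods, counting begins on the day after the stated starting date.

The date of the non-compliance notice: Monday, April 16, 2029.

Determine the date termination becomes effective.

The last day of the corrective action period: April 16, 2029 + 45 days = May 31, 2029.
The date termination becomes effective: May 31, 2029 + 59 days = July 29, 2029.

July 29, 2029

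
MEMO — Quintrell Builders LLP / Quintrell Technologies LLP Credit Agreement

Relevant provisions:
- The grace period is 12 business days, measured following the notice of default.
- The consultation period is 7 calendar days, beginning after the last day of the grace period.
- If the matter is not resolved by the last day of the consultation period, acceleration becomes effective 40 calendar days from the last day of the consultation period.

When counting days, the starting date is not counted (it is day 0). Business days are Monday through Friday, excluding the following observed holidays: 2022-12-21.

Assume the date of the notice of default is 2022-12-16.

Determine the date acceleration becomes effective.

From Friday, 2022-12-16, 12 business days (Dec 19, Dec 20, Dec 22, Dec 23, …, Jan 2, Jan 3, Jan 4, skipping weekends and the listed holiday on Dec 21) brings us to Wednesday, 2023-01-04, which is the last day of the grace period.
Adding 7 calendar days to 2023-01-04 gives 2023-01-11, which is the last day of the consultation period.
The date acceleration becomes effective: 2023-01-11 + 40 days = 2023-02-20.

2023-02-20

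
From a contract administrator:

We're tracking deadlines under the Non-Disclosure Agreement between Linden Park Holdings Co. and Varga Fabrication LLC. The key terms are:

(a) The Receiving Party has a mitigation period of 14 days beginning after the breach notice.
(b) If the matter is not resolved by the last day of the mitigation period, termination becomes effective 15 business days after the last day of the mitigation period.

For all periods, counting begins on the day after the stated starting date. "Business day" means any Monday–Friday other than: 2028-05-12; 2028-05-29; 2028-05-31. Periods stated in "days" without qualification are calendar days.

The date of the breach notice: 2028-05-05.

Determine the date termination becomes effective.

Adding 14 calendar days to 2028-05-05 gives 2028-05-19, which is the last day of the mitigation period.
The date termination becomes effective: 15 business days after Friday, 2028-05-19, skipping weekends and the listed holidays on May 29, May 31 — May 22, May 23, May 24, May 25, …, Jun 9, Jun 12, Jun 13 — lands on Tuesday, 2028-06-13.

2028-06-13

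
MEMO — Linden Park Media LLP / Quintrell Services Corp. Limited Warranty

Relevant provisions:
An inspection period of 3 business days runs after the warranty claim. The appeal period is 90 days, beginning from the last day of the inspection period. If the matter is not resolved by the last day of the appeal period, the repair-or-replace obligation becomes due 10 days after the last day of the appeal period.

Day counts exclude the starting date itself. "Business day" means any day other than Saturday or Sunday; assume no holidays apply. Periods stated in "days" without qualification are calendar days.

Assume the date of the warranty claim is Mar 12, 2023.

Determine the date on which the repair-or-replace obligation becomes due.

Jun 23, 2023

The last day of the inspection period: 3 business days after Sunday, Mar 12, 2023, skipping weekends — Mar 13, Mar 14, Mar 15 — lands on Wednesday, Mar 15, 2023.
Adding 90 calendar days to Mar 15, 2023 gives Jun 13, 2023, which is the last day of the appeal period.
The date on which the repair-or-replace obligation becomes due: Jun 13, 2023 + 10 days = Jun 23, 2023.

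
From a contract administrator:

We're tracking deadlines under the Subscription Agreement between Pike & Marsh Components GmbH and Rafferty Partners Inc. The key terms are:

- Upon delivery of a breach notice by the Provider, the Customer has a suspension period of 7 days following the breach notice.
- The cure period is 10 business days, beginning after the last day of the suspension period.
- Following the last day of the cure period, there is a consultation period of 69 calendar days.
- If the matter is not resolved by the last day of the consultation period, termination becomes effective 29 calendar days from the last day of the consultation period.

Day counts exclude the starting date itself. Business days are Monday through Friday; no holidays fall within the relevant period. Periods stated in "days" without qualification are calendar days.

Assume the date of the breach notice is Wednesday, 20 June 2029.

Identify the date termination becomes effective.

17 October 2029

The last day of the suspension period: 7 calendar days after 20 June 2029 is 27 June 2029.
The last day of the cure period: counting 10 business days from Wednesday, 27 June 2029 (Jun 28, Jun 29, Jul 2, Jul 3, Jul 4, Jul 5, Jul 6, Jul 9, Jul 10, Jul 11, skipping weekends) reaches Wednesday, 11 July 2029.
The last day of the consultation period: 11 July 2029 + 69 days = 18 September 2029.
The date termination becomes effective: 29 calendar days after 18 September 2029 is 17 October 2029.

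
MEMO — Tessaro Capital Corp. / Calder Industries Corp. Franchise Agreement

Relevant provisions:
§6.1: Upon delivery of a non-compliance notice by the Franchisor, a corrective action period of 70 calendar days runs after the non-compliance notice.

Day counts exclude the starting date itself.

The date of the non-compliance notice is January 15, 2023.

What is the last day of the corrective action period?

The last day of the corrective action period: 70 calendar days after January 15, 2023 is March 26, 2023.

March 26, 2023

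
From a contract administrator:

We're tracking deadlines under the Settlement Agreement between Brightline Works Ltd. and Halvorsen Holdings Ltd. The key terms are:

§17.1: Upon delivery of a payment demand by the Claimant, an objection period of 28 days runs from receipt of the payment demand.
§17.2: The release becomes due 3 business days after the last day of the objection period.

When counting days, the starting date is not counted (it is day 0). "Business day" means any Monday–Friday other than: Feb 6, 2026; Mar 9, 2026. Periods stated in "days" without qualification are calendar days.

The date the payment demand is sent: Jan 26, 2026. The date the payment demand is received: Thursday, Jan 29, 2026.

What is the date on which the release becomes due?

Adding 28 calendar days to Jan 29, 2026 gives Feb 26, 2026, which is the last day of the objection period.
The date on which the release becomes due: counting 3 business days from Thursday, Feb 26, 2026 (Feb 27, Mar 2, Mar 3, skipping weekends) reaches Tuesday, Mar 3, 2026.

Mar 3, 2026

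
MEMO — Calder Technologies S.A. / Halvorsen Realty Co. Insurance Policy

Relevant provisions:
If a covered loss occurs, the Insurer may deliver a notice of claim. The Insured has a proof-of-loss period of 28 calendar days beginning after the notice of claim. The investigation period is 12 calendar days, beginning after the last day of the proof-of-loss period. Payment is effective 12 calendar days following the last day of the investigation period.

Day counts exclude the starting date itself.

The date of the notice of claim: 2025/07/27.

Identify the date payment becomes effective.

Adding 28 calendar days to 2025/07/27 gives 2025/08/24, which is the last day of the proof-of-loss period.
The last day of the investigation period: 2025/08/24 + 12 days = 2025/09/05.
The date payment becomes effective: 2025/09/05 + 12 days = 2025/09/17.

2025/09/17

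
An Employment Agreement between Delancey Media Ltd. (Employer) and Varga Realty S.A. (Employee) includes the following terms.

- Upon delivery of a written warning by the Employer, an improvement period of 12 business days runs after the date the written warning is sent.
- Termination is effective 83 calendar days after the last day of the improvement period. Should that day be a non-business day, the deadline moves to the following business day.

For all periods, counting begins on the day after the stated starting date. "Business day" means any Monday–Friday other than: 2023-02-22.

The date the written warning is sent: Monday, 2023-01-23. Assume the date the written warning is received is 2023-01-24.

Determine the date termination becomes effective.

The last day of the improvement period: 12 business days after Monday, 2023-01-23, skipping weekends — Jan 24, Jan 25, Jan 26, Jan 27, …, Feb 6, Feb 7, Feb 8 — lands on Wednesday, 2023-02-08.
Adding 83 calendar days to 2023-02-08 gives 2023-05-02, which is the date termination becomes effective. 2023-05-02 is a Tuesday and is not a listed holiday, so no roll-forward applies.

2023-05-02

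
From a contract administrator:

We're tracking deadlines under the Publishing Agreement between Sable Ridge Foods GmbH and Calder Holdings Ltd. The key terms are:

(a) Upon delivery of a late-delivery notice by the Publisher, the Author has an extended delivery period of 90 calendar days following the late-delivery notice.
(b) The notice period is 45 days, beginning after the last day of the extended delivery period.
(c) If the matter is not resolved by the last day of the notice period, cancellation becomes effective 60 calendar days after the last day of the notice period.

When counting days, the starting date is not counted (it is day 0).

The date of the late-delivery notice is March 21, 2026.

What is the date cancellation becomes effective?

October 2, 2026

Adding 90 calendar days to March 21, 2026 gives June 19, 2026, which is the last day of the extended delivery period.
Adding 45 calendar days to June 19, 2026 gives August 3, 2026, which is the last day of the notice period.
The date cancellation becomes effective: August 3, 2026 + 60 days = October 2, 2026.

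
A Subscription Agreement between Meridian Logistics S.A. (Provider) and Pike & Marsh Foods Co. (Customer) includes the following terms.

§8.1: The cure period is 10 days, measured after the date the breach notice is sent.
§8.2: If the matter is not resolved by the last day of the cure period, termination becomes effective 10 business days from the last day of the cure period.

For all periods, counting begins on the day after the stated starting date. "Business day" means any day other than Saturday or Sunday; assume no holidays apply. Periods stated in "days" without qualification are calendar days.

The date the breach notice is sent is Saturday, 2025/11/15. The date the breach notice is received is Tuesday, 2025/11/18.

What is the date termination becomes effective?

2025/12/09

The last day of the cure period: 2025/11/15 + 10 days = 2025/11/25.
The date termination becomes effective: 10 business days after Tuesday, 2025/11/25, skipping weekends — Nov 26, Nov 27, Nov 28, Dec 1, Dec 2, Dec 3, Dec 4, Dec 5, Dec 8, Dec 9 — lands on Tuesday, 2025/12/09.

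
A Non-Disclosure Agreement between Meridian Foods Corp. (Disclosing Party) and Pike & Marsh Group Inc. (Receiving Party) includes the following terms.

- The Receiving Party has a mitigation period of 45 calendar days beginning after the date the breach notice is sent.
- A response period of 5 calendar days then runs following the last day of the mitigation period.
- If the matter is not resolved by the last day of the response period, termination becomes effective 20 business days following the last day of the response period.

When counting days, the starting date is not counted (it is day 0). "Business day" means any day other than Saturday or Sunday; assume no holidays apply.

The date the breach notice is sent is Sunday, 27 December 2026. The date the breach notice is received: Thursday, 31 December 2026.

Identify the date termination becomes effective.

The last day of the mitigation period: 45 calendar days after 27 December 2026 is 10 February 2027.
Adding 5 calendar days to 10 February 2027 gives 15 February 2027, which is the last day of the response period.
The date termination becomes effective: 20 business days after Monday, 15 February 2027, skipping weekends — Feb 16, Feb 17, Feb 18, Feb 19, …, Mar 11, Mar 12, Mar 15 — lands on Monday, 15 March 2027.

15 March 2027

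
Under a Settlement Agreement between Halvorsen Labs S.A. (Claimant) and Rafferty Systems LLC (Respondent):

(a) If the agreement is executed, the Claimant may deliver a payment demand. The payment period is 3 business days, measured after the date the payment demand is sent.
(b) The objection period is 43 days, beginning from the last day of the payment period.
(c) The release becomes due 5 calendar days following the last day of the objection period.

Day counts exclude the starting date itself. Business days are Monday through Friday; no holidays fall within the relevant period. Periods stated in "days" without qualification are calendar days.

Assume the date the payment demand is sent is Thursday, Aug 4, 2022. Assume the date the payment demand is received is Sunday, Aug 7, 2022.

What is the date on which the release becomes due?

From Thursday, Aug 4, 2022, 3 business days (Aug 5, Aug 8, Aug 9, skipping weekends) brings us to Tuesday, Aug 9, 2022, which is the last day of the payment period.
The last day of the objection period: Aug 9, 2022 + 43 days = Sep 21, 2022.
The date on which the release becomes due: 5 calendar days after Sep 21, 2022 is Sep 26, 2022.

Sep 26, 2022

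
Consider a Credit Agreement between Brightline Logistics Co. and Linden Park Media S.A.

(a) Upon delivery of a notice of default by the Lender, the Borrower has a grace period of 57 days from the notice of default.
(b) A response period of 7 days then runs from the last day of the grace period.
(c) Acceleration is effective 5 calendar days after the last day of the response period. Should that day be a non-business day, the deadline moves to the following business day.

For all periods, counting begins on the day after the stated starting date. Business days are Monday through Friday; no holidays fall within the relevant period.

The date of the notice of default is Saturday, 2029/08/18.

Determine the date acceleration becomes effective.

2029/10/26

Adding 57 calendar days to 2029/08/18 gives 2029/10/14, which is the last day of the grace period.
The last day of the response period: 7 calendar days after 2029/10/14 is 2029/10/21.
Adding 5 calendar days to 2029/10/21 gives 2029/10/26, which is the date acceleration becomes effective. 2029/10/26 is a Friday, so no roll-forward applies.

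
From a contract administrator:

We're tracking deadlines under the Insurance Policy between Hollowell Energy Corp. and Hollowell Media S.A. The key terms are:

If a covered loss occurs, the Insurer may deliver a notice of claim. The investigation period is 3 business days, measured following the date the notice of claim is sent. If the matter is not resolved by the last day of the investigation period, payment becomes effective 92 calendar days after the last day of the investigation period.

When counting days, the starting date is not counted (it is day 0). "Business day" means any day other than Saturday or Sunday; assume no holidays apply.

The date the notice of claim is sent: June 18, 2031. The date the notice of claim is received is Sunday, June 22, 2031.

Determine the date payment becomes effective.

The last day of the investigation period: 3 business days after Wednesday, June 18, 2031, skipping weekends — Jun 19, Jun 20, Jun 23 — lands on Monday, June 23, 2031.
The date payment becomes effective: June 23, 2031 + 92 days = September 23, 2031.

September 23, 2031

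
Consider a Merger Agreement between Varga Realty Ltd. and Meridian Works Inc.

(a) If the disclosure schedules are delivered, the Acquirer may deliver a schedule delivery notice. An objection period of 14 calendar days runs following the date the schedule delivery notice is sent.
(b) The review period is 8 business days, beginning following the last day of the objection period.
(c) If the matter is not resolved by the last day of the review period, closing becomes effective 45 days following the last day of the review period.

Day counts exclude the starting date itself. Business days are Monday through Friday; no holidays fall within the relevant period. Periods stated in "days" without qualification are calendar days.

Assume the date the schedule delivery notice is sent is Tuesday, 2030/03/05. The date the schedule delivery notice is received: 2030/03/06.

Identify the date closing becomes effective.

2030/05/13

Adding 14 calendar days to 2030/03/05 gives 2030/03/19, which is the last day of the objection period.
The last day of the review period: counting 8 business days from Tuesday, 2030/03/19 (Mar 20, Mar 21, Mar 22, Mar 25, Mar 26, Mar 27, Mar 28, Mar 29, skipping weekends) reaches Friday, 2030/03/29.
The date closing becomes effective: 2030/03/29 + 45 days = 2030/05/13.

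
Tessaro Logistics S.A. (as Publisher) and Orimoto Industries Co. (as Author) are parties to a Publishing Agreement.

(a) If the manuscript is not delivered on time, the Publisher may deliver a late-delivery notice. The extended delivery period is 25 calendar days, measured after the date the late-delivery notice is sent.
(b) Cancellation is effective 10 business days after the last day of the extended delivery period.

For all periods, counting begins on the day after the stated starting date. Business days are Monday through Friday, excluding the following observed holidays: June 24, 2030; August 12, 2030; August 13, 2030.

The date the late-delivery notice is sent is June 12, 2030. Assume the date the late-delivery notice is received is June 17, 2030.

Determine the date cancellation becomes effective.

July 19, 2030

The last day of the extended delivery period: June 12, 2030 + 25 days = July 7, 2030.
From Sunday, July 7, 2030, 10 business days (Jul 8, Jul 9, Jul 10, Jul 11, Jul 12, Jul 15, Jul 16, Jul 17, Jul 18, Jul 19, skipping weekends) brings us to Friday, July 19, 2030, which is the date cancellation becomes effective.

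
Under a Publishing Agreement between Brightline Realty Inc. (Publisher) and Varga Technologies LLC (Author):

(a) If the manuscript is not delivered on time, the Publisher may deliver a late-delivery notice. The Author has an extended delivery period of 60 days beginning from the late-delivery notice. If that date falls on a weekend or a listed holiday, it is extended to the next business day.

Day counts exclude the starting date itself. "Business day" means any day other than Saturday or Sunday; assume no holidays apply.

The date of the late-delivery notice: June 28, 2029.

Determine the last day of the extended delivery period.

Adding 60 calendar days to June 28, 2029 gives August 27, 2029, which is the last day of the extended delivery period. August 27, 2029 is a Monday, so no roll-forward applies.

August 27, 2029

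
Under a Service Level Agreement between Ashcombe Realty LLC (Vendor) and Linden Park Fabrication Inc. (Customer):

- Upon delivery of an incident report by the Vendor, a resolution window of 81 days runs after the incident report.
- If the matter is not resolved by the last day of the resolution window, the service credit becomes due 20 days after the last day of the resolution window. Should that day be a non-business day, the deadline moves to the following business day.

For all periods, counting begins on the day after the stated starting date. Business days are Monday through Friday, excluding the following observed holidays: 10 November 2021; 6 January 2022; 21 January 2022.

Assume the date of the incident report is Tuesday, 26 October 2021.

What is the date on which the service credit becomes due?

4 February 2022

The last day of the resolution window: 26 October 2021 + 81 days = 15 January 2022.
The date on which the service credit becomes due: 20 calendar days after 15 January 2022 is 4 February 2022. 4 February 2022 is a Friday and is not a listed holiday, so no roll-forward applies.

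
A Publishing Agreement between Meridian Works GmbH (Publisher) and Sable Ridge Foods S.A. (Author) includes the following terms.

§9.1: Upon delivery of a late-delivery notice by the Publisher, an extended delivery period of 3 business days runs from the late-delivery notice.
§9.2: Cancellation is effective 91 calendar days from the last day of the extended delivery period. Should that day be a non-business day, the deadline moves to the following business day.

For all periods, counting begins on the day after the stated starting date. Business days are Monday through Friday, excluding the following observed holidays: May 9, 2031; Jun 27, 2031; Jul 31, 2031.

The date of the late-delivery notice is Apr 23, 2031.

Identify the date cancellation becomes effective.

Jul 28, 2031

The last day of the extended delivery period: 3 business days after Wednesday, Apr 23, 2031, skipping weekends — Apr 24, Apr 25, Apr 28 — lands on Monday, Apr 28, 2031.
The date cancellation becomes effective: 91 calendar days after Apr 28, 2031 is Jul 28, 2031. Jul 28, 2031 is a Monday and is not a listed holiday, so no roll-forward applies.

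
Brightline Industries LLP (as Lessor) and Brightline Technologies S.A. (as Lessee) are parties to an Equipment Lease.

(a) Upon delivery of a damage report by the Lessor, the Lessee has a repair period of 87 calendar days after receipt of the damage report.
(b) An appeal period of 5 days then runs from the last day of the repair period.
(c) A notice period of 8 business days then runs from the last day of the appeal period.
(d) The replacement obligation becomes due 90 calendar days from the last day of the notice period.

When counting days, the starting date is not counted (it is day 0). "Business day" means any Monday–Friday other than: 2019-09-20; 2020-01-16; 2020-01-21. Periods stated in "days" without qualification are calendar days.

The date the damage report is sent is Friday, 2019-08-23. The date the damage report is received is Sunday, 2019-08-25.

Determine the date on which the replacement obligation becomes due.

The last day of the repair period: 87 calendar days after 2019-08-25 is 2019-11-20.
The last day of the appeal period: 5 calendar days after 2019-11-20 is 2019-11-25.
From Monday, 2019-11-25, 8 business days (Nov 26, Nov 27, Nov 28, Nov 29, Dec 2, Dec 3, Dec 4, Dec 5, skipping weekends) brings us to Thursday, 2019-12-05, which is the last day of the notice period.
The date on which the replacement obligation becomes due: 2019-12-05 + 90 days = 2020-03-04.

2020-03-04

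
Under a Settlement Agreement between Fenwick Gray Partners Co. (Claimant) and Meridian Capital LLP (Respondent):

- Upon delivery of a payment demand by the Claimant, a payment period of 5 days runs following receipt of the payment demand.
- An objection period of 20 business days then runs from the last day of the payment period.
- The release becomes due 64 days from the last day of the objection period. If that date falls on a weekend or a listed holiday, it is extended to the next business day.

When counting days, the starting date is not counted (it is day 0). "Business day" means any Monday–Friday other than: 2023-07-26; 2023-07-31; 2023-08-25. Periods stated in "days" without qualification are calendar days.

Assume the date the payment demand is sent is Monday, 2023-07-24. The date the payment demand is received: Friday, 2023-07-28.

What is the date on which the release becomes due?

The last day of the payment period: 2023-07-28 + 5 days = 2023-08-02.
From Wednesday, 2023-08-02, 20 business days (Aug 3, Aug 4, Aug 7, Aug 8, …, Aug 29, Aug 30, Aug 31, skipping weekends and the listed holiday on Aug 25) brings us to Thursday, 2023-08-31, which is the last day of the objection period.
The date on which the release becomes due: 2023-08-31 + 64 days = 2023-11-03. 2023-11-03 is a Friday and is not a listed holiday, so no roll-forward applies.

2023-11-03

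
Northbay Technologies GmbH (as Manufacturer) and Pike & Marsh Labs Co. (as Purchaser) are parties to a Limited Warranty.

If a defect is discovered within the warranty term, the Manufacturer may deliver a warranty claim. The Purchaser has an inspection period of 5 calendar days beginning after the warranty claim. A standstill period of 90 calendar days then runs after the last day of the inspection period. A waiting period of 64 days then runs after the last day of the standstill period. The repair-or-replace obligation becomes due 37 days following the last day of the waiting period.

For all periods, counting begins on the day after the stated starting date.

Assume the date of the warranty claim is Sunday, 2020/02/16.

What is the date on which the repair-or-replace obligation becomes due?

2020/08/30

The last day of the inspection period: 2020/02/16 + 5 days = 2020/02/21.
The last day of the standstill period: 90 calendar days after 2020/02/21 is 2020/05/21.
The last day of the waiting period: 64 calendar days after 2020/05/21 is 2020/07/24.
The date on which the repair-or-replace obligation becomes due: 37 calendar days after 2020/07/24 is 2020/08/30.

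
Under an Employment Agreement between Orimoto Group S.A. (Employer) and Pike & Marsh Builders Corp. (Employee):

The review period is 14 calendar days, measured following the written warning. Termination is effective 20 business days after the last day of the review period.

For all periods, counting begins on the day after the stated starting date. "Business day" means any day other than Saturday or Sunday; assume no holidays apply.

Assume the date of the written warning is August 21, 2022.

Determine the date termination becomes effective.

September 30, 2022

Adding 14 calendar days to August 21, 2022 gives September 4, 2022, which is the last day of the review period.
The date termination becomes effective: counting 20 business days from Sunday, September 4, 2022 (Sep 5, Sep 6, Sep 7, Sep 8, …, Sep 28, Sep 29, Sep 30, skipping weekends) reaches Friday, September 30, 2022.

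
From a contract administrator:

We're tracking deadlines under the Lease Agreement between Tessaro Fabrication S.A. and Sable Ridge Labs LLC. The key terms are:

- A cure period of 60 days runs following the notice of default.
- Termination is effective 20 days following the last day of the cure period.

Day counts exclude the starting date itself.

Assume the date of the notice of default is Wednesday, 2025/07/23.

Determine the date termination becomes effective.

The last day of the cure period: 2025/07/23 + 60 days = 2025/09/21.
The date termination becomes effective: 20 calendar days after 2025/09/21 is 2025/10/11.

2025/10/11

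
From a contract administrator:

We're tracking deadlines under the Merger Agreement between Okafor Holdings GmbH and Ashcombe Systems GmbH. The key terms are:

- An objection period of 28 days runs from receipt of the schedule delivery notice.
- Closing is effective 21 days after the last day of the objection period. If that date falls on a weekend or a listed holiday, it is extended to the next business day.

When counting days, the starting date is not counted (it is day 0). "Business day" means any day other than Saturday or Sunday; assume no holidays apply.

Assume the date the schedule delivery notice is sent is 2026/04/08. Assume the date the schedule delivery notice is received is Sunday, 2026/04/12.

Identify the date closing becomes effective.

2026/06/01

Adding 28 calendar days to 2026/04/12 gives 2026/05/10, which is the last day of the objection period.
The date closing becomes effective: 21 calendar days after 2026/05/10 is 2026/05/31. That falls on a Sunday, so it rolls to the next business day, Monday, 2026/06/01.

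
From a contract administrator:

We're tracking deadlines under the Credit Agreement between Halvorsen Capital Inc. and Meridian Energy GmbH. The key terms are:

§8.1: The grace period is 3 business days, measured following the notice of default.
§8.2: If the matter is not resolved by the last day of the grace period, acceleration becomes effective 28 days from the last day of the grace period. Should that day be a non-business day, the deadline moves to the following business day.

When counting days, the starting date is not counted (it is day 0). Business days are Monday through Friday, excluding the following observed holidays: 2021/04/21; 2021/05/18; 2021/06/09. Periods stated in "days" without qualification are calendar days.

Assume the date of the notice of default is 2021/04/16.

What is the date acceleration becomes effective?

2021/05/20

From Friday, 2021/04/16, 3 business days (Apr 19, Apr 20, Apr 22, skipping weekends and the listed holiday on Apr 21) brings us to Thursday, 2021/04/22, which is the last day of the grace period.
The date acceleration becomes effective: 2021/04/22 + 28 days = 2021/05/20. 2021/05/20 is a Thursday and is not a listed holiday, so no roll-forward applies.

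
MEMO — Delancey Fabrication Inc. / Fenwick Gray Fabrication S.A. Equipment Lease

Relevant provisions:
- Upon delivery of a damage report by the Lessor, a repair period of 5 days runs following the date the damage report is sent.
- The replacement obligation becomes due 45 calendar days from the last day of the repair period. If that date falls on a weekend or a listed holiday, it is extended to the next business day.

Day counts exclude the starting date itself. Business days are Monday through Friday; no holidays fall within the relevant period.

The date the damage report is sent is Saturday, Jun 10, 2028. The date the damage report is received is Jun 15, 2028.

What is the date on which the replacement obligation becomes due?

The last day of the repair period: Jun 10, 2028 + 5 days = Jun 15, 2028.
Adding 45 calendar days to Jun 15, 2028 gives Jul 30, 2028, which is the date on which the replacement obligation becomes due. That falls on a Sunday, so it rolls to the next business day, Monday, Jul 31, 2028.

Jul 31, 2028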